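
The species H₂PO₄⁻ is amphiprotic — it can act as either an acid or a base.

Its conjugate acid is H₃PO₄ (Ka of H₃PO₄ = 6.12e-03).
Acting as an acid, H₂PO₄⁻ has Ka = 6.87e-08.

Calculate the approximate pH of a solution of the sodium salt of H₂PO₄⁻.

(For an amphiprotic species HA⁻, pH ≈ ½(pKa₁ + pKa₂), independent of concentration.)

pKa₁ = -log(6.12e-03) = 2.21; pKa₂ = -log(6.87e-08) = 7.16. For an amphiprotic species, pH ≈ ½(pKa₁ + pKa₂) = ½(2.21 + 7.16) = 4.69.

pH = 4.69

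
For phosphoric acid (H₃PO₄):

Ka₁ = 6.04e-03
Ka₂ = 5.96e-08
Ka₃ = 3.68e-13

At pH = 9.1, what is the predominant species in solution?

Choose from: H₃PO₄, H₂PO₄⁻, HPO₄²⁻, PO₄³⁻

pKa₁ = 2.22, pKa₂ = 7.22, pKa₃ = 12.43. For a polyprotic acid the predominant species crosses at each pKa: below pKa_n the protonated form dominates, above it the deprotonated form does. At pH = 9.1, the predominant species is HPO₄²⁻.

HPO₄²⁻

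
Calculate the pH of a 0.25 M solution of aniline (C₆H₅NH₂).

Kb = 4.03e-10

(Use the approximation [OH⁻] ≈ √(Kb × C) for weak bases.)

[OH⁻] = √(Kb × C) = √(4.03e-10 × 0.25) = 1.0037e-05. pOH = 5.00, pH = 14 - pOH

pH = 9.00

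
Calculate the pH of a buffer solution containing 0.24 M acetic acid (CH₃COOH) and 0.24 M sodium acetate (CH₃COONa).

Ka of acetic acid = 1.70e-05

pKa = -log(1.70e-05) = 4.77. pH = pKa + log([A⁻]/[HA]) = 4.77 + log(0.24/0.24)

pH = 4.77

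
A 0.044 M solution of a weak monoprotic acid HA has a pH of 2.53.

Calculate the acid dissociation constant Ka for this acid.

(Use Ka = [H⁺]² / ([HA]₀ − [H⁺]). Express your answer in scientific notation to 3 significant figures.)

[H⁺] = 10^(−pH) = 10^(−2.53) = 2.951e-03 M. For HA ⇌ H⁺ + A⁻, Ka = [H⁺][A⁻]/[HA] = [H⁺]² / ([HA]₀ − [H⁺]) = (2.951e-03)² / (0.044 − 2.951e-03) = 2.12e-04.

K_a = 2.12e-04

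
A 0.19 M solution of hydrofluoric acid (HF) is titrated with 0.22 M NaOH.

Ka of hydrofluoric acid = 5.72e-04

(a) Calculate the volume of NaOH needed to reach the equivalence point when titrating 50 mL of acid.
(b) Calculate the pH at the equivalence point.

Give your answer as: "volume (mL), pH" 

moles acid = 0.19 × 50/1000 = 0.0095 mol; V_base = moles/0.22 × 1000 = 43.2 mL. At equivalence only the conjugate base is present: [A⁻] = 0.0095/0.093 = 1.0195e-01 M. Kb = Kw/Ka = 1.75e-11; [OH⁻] = √(Kb × [A⁻]) = 1.3351e-06; pOH = 5.87; pH = 14 - pOH = 8.13.

V = 43.2 mL, pH = 8.13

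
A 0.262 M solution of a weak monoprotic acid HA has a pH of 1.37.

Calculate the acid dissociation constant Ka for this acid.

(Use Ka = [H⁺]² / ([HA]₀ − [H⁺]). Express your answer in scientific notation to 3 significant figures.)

[H⁺] = 10^(−pH) = 10^(−1.37) = 4.266e-02 M. For HA ⇌ H⁺ + A⁻, Ka = [H⁺][A⁻]/[HA] = [H⁺]² / ([HA]₀ − [H⁺]) = (4.266e-02)² / (0.262 − 4.266e-02) = 8.30e-03.

K_a = 8.30e-03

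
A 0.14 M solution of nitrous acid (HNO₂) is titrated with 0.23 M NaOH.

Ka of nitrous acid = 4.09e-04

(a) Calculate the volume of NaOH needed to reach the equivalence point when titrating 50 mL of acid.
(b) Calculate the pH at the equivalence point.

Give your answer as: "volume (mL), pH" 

moles acid = 0.14 × 50/1000 = 0.007 mol; V_base = moles/0.23 × 1000 = 30.4 mL. At equivalence only the conjugate base is present: [A⁻] = 0.007/0.080 = 8.7027e-02 M. Kb = Kw/Ka = 2.44e-11; [OH⁻] = √(Kb × [A⁻]) = 1.4587e-06; pOH = 5.84; pH = 14 - pOH = 8.16.

V = 30.4 mL, pH = 8.16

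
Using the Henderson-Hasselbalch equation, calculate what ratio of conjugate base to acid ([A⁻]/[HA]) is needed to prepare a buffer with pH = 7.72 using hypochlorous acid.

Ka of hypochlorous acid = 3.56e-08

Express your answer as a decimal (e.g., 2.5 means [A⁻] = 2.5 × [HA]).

pKa = -log(3.56e-08) = 7.4486. pH = pKa + log([A⁻]/[HA]), so log([A⁻]/[HA]) = pH − pKa = 7.72 − 7.4486 = 0.2714. [A⁻]/[HA] = 10^(0.2714) = 1.87

[A⁻]/[HA] = 1.87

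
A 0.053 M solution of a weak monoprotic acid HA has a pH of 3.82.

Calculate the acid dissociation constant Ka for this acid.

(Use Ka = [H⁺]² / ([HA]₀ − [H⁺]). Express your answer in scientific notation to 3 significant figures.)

[H⁺] = 10^(−pH) = 10^(−3.82) = 1.514e-04 M. For HA ⇌ H⁺ + A⁻, Ka = [H⁺][A⁻]/[HA] = [H⁺]² / ([HA]₀ − [H⁺]) = (1.514e-04)² / (0.053 − 1.514e-04) = 4.33e-07.

K_a = 4.33e-07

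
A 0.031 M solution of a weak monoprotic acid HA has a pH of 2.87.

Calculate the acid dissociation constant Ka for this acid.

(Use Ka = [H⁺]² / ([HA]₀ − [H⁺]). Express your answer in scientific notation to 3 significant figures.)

[H⁺] = 10^(−pH) = 10^(−2.87) = 1.349e-03 M. For HA ⇌ H⁺ + A⁻, Ka = [H⁺][A⁻]/[HA] = [H⁺]² / ([HA]₀ − [H⁺]) = (1.349e-03)² / (0.031 − 1.349e-03) = 6.14e-05.

K_a = 6.14e-05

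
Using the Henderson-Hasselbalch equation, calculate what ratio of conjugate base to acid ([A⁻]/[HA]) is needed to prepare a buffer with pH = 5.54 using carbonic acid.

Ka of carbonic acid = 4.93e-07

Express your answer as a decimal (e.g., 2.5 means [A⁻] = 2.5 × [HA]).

pKa = -log(4.93e-07) = 6.3072. pH = pKa + log([A⁻]/[HA]), so log([A⁻]/[HA]) = pH − pKa = 5.54 − 6.3072 = -0.7672. [A⁻]/[HA] = 10^(-0.7672) = 0.171

[A⁻]/[HA] = 0.171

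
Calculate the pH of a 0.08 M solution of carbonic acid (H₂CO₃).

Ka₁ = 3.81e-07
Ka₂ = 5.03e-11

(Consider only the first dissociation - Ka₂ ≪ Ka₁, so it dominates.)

First dissociation dominates. From Ka₁ = [H⁺][HA⁻]/[H₂A], x² + Ka₁·x − Ka₁·C = 0 with C = 0.08 M and Ka₁ = 3.81e-07. Solving: [H⁺] = (−Ka₁ + √(Ka₁² + 4·Ka₁·C)) / 2 = 1.7439e-04 M. pH = -log(1.7439e-04) = 3.76.

pH = 3.76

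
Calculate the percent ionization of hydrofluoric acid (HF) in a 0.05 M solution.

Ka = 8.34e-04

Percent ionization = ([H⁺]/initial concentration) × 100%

Using Ka equilibrium: x² + Ka×x - Ka×C = 0. Solving: [H⁺] = 6.0540e-03. Percent = (6.0540e-03/0.05) × 100

Percent ionization = 12.1%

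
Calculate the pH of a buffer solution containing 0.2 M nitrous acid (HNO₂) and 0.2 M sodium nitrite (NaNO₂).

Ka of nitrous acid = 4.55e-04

pKa = -log(4.55e-04) = 3.34. pH = pKa + log([A⁻]/[HA]) = 3.34 + log(0.2/0.2)

pH = 3.34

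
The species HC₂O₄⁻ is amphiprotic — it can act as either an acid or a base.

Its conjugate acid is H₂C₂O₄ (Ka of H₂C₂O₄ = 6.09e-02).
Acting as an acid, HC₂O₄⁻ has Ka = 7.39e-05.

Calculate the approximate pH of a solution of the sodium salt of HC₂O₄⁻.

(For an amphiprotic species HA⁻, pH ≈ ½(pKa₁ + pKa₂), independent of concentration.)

pKa₁ = -log(6.09e-02) = 1.22; pKa₂ = -log(7.39e-05) = 4.13. For an amphiprotic species, pH ≈ ½(pKa₁ + pKa₂) = ½(1.22 + 4.13) = 2.67.

pH = 2.67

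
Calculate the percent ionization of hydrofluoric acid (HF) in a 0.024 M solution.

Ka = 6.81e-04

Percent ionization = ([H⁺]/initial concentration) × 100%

Using Ka equilibrium: x² + Ka×x - Ka×C = 0. Solving: [H⁺] = 3.7166e-03. Percent = (3.7166e-03/0.024) × 100

Percent ionization = 15.5%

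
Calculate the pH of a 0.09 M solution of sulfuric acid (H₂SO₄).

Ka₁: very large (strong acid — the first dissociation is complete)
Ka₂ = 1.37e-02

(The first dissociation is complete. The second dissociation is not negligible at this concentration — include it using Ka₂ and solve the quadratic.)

First dissociation is complete: [H⁺]₀ = [HSO₄⁻]₀ = C = 0.09 M. Second dissociation HSO₄⁻ ⇌ H⁺ + SO₄²⁻: let x = [SO₄²⁻]. Ka₂ = (C + x)·x / (C − x) = 1.37e-02 → x² + (C + Ka₂)·x − Ka₂·C = 0 → x² + 0.10370·x − 1.233e-03 = 0. x = (−0.10370 + √(0.10370² + 4 × 1.233e-03)) / 2 = 1.0771e-02 M. [H⁺] = C + x = 0.09 + 1.0771e-02 = 1.0077e-01 M. pH = -log(1.0077e-01) = 1.00.

pH = 1.00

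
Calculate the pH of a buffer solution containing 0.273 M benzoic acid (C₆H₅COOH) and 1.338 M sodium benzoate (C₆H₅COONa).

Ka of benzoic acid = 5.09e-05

pKa = -log(5.09e-05) = 4.29. pH = pKa + log([A⁻]/[HA]) = 4.29 + log(1.338/0.273)

pH = 4.98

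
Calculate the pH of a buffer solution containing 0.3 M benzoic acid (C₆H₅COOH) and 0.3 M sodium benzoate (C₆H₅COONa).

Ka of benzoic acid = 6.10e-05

pKa = -log(6.10e-05) = 4.21. pH = pKa + log([A⁻]/[HA]) = 4.21 + log(0.3/0.3)

pH = 4.21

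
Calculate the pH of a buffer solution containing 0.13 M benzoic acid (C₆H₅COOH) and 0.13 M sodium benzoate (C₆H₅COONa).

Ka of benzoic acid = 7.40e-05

pKa = -log(7.40e-05) = 4.13. pH = pKa + log([A⁻]/[HA]) = 4.13 + log(0.13/0.13)

pH = 4.13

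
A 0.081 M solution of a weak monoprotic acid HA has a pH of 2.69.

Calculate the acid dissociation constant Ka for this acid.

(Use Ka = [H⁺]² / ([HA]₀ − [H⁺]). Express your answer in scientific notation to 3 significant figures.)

[H⁺] = 10^(−pH) = 10^(−2.69) = 2.042e-03 M. For HA ⇌ H⁺ + A⁻, Ka = [H⁺][A⁻]/[HA] = [H⁺]² / ([HA]₀ − [H⁺]) = (2.042e-03)² / (0.081 − 2.042e-03) = 5.28e-05.

K_a = 5.28e-05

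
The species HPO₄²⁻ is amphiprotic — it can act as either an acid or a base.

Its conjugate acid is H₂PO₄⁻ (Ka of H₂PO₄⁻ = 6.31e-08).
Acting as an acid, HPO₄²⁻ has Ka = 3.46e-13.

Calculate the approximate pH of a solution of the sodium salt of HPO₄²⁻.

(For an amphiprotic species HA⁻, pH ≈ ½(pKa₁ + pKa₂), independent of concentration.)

pKa₁ = -log(6.31e-08) = 7.20; pKa₂ = -log(3.46e-13) = 12.46. For an amphiprotic species, pH ≈ ½(pKa₁ + pKa₂) = ½(7.20 + 12.46) = 9.83.

pH = 9.83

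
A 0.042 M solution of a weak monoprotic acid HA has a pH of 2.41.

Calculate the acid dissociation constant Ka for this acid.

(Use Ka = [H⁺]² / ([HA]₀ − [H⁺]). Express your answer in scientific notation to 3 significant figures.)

[H⁺] = 10^(−pH) = 10^(−2.41) = 3.890e-03 M. For HA ⇌ H⁺ + A⁻, Ka = [H⁺][A⁻]/[HA] = [H⁺]² / ([HA]₀ − [H⁺]) = (3.890e-03)² / (0.042 − 3.890e-03) = 3.97e-04.

K_a = 3.97e-04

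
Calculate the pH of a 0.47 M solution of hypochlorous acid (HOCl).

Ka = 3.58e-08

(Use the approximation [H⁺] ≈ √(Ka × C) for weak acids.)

[H⁺] = √(Ka × C) = √(3.58e-08 × 0.47) = 1.2972e-04. pH = -log(1.2972e-04)

pH = 3.89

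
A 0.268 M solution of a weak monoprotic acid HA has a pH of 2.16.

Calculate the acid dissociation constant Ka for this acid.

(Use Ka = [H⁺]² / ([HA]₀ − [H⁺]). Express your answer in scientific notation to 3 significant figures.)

[H⁺] = 10^(−pH) = 10^(−2.16) = 6.918e-03 M. For HA ⇌ H⁺ + A⁻, Ka = [H⁺][A⁻]/[HA] = [H⁺]² / ([HA]₀ − [H⁺]) = (6.918e-03)² / (0.268 − 6.918e-03) = 1.83e-04.

K_a = 1.83e-04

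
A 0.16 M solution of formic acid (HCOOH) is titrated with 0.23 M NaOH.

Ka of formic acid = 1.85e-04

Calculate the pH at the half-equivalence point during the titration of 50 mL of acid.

At half-equivalence [HA] = [A⁻], so Henderson-Hasselbalch gives pH = pKa = -log(1.85e-04) = 3.73.

pH = pKa = 3.73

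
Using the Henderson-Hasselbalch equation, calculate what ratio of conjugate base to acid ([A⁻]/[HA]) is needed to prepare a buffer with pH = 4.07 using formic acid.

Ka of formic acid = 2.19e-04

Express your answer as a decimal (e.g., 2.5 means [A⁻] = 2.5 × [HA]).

pKa = -log(2.19e-04) = 3.6596. pH = pKa + log([A⁻]/[HA]), so log([A⁻]/[HA]) = pH − pKa = 4.07 − 3.6596 = 0.4104. [A⁻]/[HA] = 10^(0.4104) = 2.57

[A⁻]/[HA] = 2.57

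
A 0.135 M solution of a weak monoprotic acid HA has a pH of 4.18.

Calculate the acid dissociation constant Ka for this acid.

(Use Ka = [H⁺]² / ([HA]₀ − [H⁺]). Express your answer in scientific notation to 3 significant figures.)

[H⁺] = 10^(−pH) = 10^(−4.18) = 6.607e-05 M. For HA ⇌ H⁺ + A⁻, Ka = [H⁺][A⁻]/[HA] = [H⁺]² / ([HA]₀ − [H⁺]) = (6.607e-05)² / (0.135 − 6.607e-05) = 3.24e-08.

K_a = 3.24e-08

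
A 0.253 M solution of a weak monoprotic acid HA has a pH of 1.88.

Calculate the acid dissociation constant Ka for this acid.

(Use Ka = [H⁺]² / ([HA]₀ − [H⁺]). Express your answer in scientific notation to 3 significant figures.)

[H⁺] = 10^(−pH) = 10^(−1.88) = 1.318e-02 M. For HA ⇌ H⁺ + A⁻, Ka = [H⁺][A⁻]/[HA] = [H⁺]² / ([HA]₀ − [H⁺]) = (1.318e-02)² / (0.253 − 1.318e-02) = 7.25e-04.

K_a = 7.25e-04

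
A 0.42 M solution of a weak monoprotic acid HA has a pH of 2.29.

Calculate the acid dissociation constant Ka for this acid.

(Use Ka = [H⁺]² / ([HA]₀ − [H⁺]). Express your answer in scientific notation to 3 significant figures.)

[H⁺] = 10^(−pH) = 10^(−2.29) = 5.129e-03 M. For HA ⇌ H⁺ + A⁻, Ka = [H⁺][A⁻]/[HA] = [H⁺]² / ([HA]₀ − [H⁺]) = (5.129e-03)² / (0.42 − 5.129e-03) = 6.34e-05.

K_a = 6.34e-05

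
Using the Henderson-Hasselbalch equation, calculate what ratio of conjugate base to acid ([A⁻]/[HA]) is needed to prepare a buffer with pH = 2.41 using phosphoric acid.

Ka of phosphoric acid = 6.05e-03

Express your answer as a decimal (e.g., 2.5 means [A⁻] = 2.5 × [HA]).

pKa = -log(6.05e-03) = 2.2182. pH = pKa + log([A⁻]/[HA]), so log([A⁻]/[HA]) = pH − pKa = 2.41 − 2.2182 = 0.1918. [A⁻]/[HA] = 10^(0.1918) = 1.56

[A⁻]/[HA] = 1.56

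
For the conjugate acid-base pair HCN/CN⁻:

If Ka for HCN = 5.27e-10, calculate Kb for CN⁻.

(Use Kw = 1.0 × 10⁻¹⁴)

For a conjugate pair Ka × Kb = Kw, so Kb = Kw/Ka = 1.0 × 10⁻¹⁴ / 5.27e-10 = 1.90e-05.

K_b = 1.90e-05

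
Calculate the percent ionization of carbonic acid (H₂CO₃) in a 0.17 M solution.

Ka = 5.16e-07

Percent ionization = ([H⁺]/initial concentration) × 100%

Using Ka equilibrium: x² + Ka×x - Ka×C = 0. Solving: [H⁺] = 2.9592e-04. Percent = (2.9592e-04/0.17) × 100

Percent ionization = 0.174%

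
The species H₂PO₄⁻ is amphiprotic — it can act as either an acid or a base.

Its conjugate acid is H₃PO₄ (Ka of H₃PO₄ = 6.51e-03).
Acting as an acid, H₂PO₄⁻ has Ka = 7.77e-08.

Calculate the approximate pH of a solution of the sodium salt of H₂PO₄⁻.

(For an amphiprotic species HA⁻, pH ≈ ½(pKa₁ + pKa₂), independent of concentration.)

pKa₁ = -log(6.51e-03) = 2.19; pKa₂ = -log(7.77e-08) = 7.11. For an amphiprotic species, pH ≈ ½(pKa₁ + pKa₂) = ½(2.19 + 7.11) = 4.65.

pH = 4.65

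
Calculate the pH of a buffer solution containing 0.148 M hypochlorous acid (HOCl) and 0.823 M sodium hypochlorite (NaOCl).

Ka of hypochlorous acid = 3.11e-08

pKa = -log(3.11e-08) = 7.51. pH = pKa + log([A⁻]/[HA]) = 7.51 + log(0.823/0.148)

pH = 8.25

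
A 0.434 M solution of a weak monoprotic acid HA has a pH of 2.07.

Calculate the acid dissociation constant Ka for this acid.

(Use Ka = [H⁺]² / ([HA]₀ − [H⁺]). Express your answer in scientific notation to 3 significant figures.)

[H⁺] = 10^(−pH) = 10^(−2.07) = 8.511e-03 M. For HA ⇌ H⁺ + A⁻, Ka = [H⁺][A⁻]/[HA] = [H⁺]² / ([HA]₀ − [H⁺]) = (8.511e-03)² / (0.434 − 8.511e-03) = 1.70e-04.

K_a = 1.70e-04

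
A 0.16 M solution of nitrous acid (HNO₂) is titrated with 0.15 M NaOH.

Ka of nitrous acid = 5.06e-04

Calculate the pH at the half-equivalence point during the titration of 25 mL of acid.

At half-equivalence [HA] = [A⁻], so Henderson-Hasselbalch gives pH = pKa = -log(5.06e-04) = 3.30.

pH = pKa = 3.30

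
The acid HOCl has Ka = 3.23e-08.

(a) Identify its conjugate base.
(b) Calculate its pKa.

(a) The conjugate base is formed by removing one H⁺ from HOCl, giving OCl⁻. (b) pKa = -log(Ka) = -log(3.23e-08) = 7.49.

Conjugate base: OCl⁻; pK_a = 7.49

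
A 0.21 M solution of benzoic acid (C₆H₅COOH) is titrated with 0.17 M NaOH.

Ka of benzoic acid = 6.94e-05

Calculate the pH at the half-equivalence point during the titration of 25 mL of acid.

At half-equivalence [HA] = [A⁻], so Henderson-Hasselbalch gives pH = pKa = -log(6.94e-05) = 4.16.

pH = pKa = 4.16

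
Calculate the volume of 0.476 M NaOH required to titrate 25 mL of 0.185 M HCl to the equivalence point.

At equivalence: moles acid = moles base. moles HCl = 0.185 × 25/1000 = 0.004625 mol. V_base = moles / 0.476 × 1000 = 9.7 mL.

V_{base} = 9.7 mL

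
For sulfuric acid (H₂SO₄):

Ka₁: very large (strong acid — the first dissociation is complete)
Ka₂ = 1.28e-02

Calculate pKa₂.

pKa₂ = -log(Ka₂) = -log(1.28e-02) = 1.89.

pK_{a2} = 1.89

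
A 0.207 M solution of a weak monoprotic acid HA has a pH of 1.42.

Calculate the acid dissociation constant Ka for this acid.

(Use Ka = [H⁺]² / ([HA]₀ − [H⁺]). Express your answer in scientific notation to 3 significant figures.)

[H⁺] = 10^(−pH) = 10^(−1.42) = 3.802e-02 M. For HA ⇌ H⁺ + A⁻, Ka = [H⁺][A⁻]/[HA] = [H⁺]² / ([HA]₀ − [H⁺]) = (3.802e-02)² / (0.207 − 3.802e-02) = 8.55e-03.

K_a = 8.55e-03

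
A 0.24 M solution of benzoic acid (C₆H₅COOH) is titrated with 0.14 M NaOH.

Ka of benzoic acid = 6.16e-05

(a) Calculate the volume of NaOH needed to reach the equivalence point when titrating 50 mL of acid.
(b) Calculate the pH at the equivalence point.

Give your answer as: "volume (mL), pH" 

moles acid = 0.24 × 50/1000 = 0.012 mol; V_base = moles/0.14 × 1000 = 85.7 mL. At equivalence only the conjugate base is present: [A⁻] = 0.012/0.136 = 8.8421e-02 M. Kb = Kw/Ka = 1.62e-10; [OH⁻] = √(Kb × [A⁻]) = 3.7887e-06; pOH = 5.42; pH = 14 - pOH = 8.58.

V = 85.7 mL, pH = 8.58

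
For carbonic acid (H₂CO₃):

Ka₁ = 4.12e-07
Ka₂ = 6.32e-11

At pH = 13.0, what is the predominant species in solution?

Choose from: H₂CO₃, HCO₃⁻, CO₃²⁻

pKa₁ = 6.39, pKa₂ = 10.20. For a polyprotic acid the predominant species crosses at each pKa: below pKa_n the protonated form dominates, above it the deprotonated form does. At pH = 13.0, the predominant species is CO₃²⁻.

CO₃²⁻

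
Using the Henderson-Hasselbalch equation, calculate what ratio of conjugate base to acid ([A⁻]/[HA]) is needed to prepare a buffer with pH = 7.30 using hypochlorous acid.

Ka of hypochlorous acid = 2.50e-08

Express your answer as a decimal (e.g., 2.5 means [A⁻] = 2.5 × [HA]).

pKa = -log(2.50e-08) = 7.6021. pH = pKa + log([A⁻]/[HA]), so log([A⁻]/[HA]) = pH − pKa = 7.30 − 7.6021 = -0.3021. [A⁻]/[HA] = 10^(-0.3021) = 0.499

[A⁻]/[HA] = 0.499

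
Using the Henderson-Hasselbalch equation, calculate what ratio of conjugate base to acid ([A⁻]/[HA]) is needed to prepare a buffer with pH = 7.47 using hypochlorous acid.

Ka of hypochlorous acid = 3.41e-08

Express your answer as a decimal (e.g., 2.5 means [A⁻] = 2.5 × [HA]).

pKa = -log(3.41e-08) = 7.4672. pH = pKa + log([A⁻]/[HA]), so log([A⁻]/[HA]) = pH − pKa = 7.47 − 7.4672 = 0.0028. [A⁻]/[HA] = 10^(0.0028) = 1.01

[A⁻]/[HA] = 1.01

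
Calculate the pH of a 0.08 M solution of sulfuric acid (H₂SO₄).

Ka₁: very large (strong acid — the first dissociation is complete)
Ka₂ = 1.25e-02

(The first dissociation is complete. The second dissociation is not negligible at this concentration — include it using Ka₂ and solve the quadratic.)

First dissociation is complete: [H⁺]₀ = [HSO₄⁻]₀ = C = 0.08 M. Second dissociation HSO₄⁻ ⇌ H⁺ + SO₄²⁻: let x = [SO₄²⁻]. Ka₂ = (C + x)·x / (C − x) = 1.25e-02 → x² + (C + Ka₂)·x − Ka₂·C = 0 → x² + 0.09250·x − 1.000e-03 = 0. x = (−0.09250 + √(0.09250² + 4 × 1.000e-03)) / 2 = 9.7773e-03 M. [H⁺] = C + x = 0.08 + 9.7773e-03 = 8.9777e-02 M. pH = -log(8.9777e-02) = 1.05.

pH = 1.05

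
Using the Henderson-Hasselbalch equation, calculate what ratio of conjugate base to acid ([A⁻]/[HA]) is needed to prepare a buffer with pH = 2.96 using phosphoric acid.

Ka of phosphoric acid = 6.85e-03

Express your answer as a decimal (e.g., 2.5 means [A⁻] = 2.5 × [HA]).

pKa = -log(6.85e-03) = 2.1643. pH = pKa + log([A⁻]/[HA]), so log([A⁻]/[HA]) = pH − pKa = 2.96 − 2.1643 = 0.7957. [A⁻]/[HA] = 10^(0.7957) = 6.25

[A⁻]/[HA] = 6.25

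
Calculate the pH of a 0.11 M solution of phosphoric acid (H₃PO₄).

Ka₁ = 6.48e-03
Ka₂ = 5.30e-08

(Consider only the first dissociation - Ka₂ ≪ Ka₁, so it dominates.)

First dissociation dominates. From Ka₁ = [H⁺][HA⁻]/[H₂A], x² + Ka₁·x − Ka₁·C = 0 with C = 0.11 M and Ka₁ = 6.48e-03. Solving: [H⁺] = (−Ka₁ + √(Ka₁² + 4·Ka₁·C)) / 2 = 2.3654e-02 M. pH = -log(2.3654e-02) = 1.63.

pH = 1.63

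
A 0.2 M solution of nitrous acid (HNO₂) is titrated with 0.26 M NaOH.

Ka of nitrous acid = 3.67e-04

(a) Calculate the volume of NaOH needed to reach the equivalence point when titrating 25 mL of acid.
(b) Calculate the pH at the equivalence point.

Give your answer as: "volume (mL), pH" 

moles acid = 0.2 × 25/1000 = 0.005 mol; V_base = moles/0.26 × 1000 = 19.2 mL. At equivalence only the conjugate base is present: [A⁻] = 0.005/0.044 = 1.1304e-01 M. Kb = Kw/Ka = 2.72e-11; [OH⁻] = √(Kb × [A⁻]) = 1.7551e-06; pOH = 5.76; pH = 14 - pOH = 8.24.

V = 19.2 mL, pH = 8.24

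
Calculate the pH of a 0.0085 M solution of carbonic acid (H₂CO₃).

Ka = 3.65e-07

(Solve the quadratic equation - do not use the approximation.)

x² + Ka×x - Ka×C = 0. Using quadratic formula: [H⁺] = 5.5518e-05

pH = 4.26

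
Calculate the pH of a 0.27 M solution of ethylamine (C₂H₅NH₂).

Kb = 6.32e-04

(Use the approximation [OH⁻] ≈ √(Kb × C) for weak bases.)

[OH⁻] = √(Kb × C) = √(6.32e-04 × 0.27) = 1.3063e-02. pOH = 1.88, pH = 14 - pOH

pH = 12.12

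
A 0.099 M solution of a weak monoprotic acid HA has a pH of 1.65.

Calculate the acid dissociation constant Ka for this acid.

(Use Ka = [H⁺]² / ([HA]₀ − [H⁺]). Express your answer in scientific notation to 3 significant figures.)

[H⁺] = 10^(−pH) = 10^(−1.65) = 2.239e-02 M. For HA ⇌ H⁺ + A⁻, Ka = [H⁺][A⁻]/[HA] = [H⁺]² / ([HA]₀ − [H⁺]) = (2.239e-02)² / (0.099 − 2.239e-02) = 6.54e-03.

K_a = 6.54e-03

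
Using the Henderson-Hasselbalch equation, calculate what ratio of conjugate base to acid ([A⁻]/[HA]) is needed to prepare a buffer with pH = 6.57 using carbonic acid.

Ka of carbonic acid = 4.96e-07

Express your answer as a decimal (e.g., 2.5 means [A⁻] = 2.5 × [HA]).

pKa = -log(4.96e-07) = 6.3045. pH = pKa + log([A⁻]/[HA]), so log([A⁻]/[HA]) = pH − pKa = 6.57 − 6.3045 = 0.2655. [A⁻]/[HA] = 10^(0.2655) = 1.84

[A⁻]/[HA] = 1.84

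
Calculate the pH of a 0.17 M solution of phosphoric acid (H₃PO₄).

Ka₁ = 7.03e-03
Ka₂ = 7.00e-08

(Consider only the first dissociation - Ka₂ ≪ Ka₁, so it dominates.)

First dissociation dominates. From Ka₁ = [H⁺][HA⁻]/[H₂A], x² + Ka₁·x − Ka₁·C = 0 with C = 0.17 M and Ka₁ = 7.03e-03. Solving: [H⁺] = (−Ka₁ + √(Ka₁² + 4·Ka₁·C)) / 2 = 3.1233e-02 M. pH = -log(3.1233e-02) = 1.51.

pH = 1.51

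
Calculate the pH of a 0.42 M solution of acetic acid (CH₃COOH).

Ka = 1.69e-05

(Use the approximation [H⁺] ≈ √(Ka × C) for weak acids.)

[H⁺] = √(Ka × C) = √(1.69e-05 × 0.42) = 2.6642e-03. pH = -log(2.6642e-03)

pH = 2.57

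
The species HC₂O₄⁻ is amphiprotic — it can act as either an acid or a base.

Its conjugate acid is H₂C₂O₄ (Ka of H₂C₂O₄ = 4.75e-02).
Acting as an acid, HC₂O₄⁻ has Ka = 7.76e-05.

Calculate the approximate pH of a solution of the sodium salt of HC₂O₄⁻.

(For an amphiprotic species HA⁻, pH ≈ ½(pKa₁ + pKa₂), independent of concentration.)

pKa₁ = -log(4.75e-02) = 1.32; pKa₂ = -log(7.76e-05) = 4.11. For an amphiprotic species, pH ≈ ½(pKa₁ + pKa₂) = ½(1.32 + 4.11) = 2.72.

pH = 2.72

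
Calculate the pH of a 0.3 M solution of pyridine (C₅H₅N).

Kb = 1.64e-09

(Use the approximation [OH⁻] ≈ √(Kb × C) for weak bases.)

[OH⁻] = √(Kb × C) = √(1.64e-09 × 0.3) = 2.2181e-05. pOH = 4.65, pH = 14 - pOH

pH = 9.35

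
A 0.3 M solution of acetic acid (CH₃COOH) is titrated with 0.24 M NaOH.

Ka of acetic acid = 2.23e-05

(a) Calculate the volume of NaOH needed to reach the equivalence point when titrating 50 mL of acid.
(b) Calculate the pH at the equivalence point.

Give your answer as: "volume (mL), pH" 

moles acid = 0.3 × 50/1000 = 0.015 mol; V_base = moles/0.24 × 1000 = 62.5 mL. At equivalence only the conjugate base is present: [A⁻] = 0.015/0.113 = 1.3333e-01 M. Kb = Kw/Ka = 4.48e-10; [OH⁻] = √(Kb × [A⁻]) = 7.7324e-06; pOH = 5.11; pH = 14 - pOH = 8.89.

V = 62.5 mL, pH = 8.89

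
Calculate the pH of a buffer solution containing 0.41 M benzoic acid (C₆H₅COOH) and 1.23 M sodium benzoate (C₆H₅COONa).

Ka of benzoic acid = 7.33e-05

pKa = -log(7.33e-05) = 4.13. pH = pKa + log([A⁻]/[HA]) = 4.13 + log(1.23/0.41)

pH = 4.61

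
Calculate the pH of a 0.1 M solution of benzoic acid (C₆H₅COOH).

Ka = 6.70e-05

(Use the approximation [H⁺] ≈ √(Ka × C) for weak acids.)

[H⁺] = √(Ka × C) = √(6.70e-05 × 0.1) = 2.5884e-03. pH = -log(2.5884e-03)

pH = 2.59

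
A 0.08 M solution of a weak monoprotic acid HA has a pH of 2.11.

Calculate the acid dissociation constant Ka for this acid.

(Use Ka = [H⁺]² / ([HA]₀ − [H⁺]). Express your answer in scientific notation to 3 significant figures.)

[H⁺] = 10^(−pH) = 10^(−2.11) = 7.762e-03 M. For HA ⇌ H⁺ + A⁻, Ka = [H⁺][A⁻]/[HA] = [H⁺]² / ([HA]₀ − [H⁺]) = (7.762e-03)² / (0.08 − 7.762e-03) = 8.34e-04.

K_a = 8.34e-04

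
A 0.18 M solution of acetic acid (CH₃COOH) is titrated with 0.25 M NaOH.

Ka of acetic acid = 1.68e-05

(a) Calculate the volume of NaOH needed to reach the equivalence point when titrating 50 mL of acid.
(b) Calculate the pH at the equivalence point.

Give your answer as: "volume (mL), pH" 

moles acid = 0.18 × 50/1000 = 0.009 mol; V_base = moles/0.25 × 1000 = 36.0 mL. At equivalence only the conjugate base is present: [A⁻] = 0.009/0.086 = 1.0465e-01 M. Kb = Kw/Ka = 5.95e-10; [OH⁻] = √(Kb × [A⁻]) = 7.8926e-06; pOH = 5.10; pH = 14 - pOH = 8.90.

V = 36.0 mL, pH = 8.90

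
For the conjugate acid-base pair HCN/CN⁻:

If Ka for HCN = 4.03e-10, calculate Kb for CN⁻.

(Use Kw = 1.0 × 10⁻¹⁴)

For a conjugate pair Ka × Kb = Kw, so Kb = Kw/Ka = 1.0 × 10⁻¹⁴ / 4.03e-10 = 2.48e-05.

K_b = 2.48e-05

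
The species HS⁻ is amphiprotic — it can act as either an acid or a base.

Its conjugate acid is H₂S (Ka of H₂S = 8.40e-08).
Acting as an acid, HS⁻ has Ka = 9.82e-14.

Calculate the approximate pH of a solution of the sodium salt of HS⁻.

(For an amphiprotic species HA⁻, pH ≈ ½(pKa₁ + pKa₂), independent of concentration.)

pKa₁ = -log(8.40e-08) = 7.08; pKa₂ = -log(9.82e-14) = 13.01. For an amphiprotic species, pH ≈ ½(pKa₁ + pKa₂) = ½(7.08 + 13.01) = 10.04.

pH = 10.04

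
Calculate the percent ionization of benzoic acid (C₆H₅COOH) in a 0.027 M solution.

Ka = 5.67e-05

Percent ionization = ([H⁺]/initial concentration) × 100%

Using Ka equilibrium: x² + Ka×x - Ka×C = 0. Solving: [H⁺] = 1.2093e-03. Percent = (1.2093e-03/0.027) × 100

Percent ionization = 4.48%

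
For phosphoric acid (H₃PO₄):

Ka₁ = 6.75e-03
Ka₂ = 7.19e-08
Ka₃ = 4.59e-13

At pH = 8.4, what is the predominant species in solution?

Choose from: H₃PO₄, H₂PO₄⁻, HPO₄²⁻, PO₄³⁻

pKa₁ = 2.17, pKa₂ = 7.14, pKa₃ = 12.34. For a polyprotic acid the predominant species crosses at each pKa: below pKa_n the protonated form dominates, above it the deprotonated form does. At pH = 8.4, the predominant species is HPO₄²⁻.

HPO₄²⁻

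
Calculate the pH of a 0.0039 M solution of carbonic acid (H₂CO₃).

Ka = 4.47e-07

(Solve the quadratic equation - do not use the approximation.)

x² + Ka×x - Ka×C = 0. Using quadratic formula: [H⁺] = 4.1530e-05

pH = 4.38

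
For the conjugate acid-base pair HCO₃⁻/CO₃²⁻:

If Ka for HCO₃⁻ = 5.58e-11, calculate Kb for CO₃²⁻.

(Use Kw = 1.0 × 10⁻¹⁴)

For a conjugate pair Ka × Kb = Kw, so Kb = Kw/Ka = 1.0 × 10⁻¹⁴ / 5.58e-11 = 1.79e-04.

K_b = 1.79e-04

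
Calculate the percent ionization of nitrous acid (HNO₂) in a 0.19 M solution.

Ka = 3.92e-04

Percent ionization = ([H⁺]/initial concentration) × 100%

Using Ka equilibrium: x² + Ka×x - Ka×C = 0. Solving: [H⁺] = 8.4364e-03. Percent = (8.4364e-03/0.19) × 100

Percent ionization = 4.44%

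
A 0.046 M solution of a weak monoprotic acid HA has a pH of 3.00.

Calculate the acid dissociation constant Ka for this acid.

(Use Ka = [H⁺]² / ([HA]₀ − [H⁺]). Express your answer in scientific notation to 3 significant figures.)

[H⁺] = 10^(−pH) = 10^(−3.00) = 1.000e-03 M. For HA ⇌ H⁺ + A⁻, Ka = [H⁺][A⁻]/[HA] = [H⁺]² / ([HA]₀ − [H⁺]) = (1.000e-03)² / (0.046 − 1.000e-03) = 2.22e-05.

K_a = 2.22e-05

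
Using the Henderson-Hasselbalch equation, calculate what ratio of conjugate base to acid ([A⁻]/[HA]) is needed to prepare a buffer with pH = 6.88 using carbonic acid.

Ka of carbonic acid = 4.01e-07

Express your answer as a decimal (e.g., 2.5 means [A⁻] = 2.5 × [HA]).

pKa = -log(4.01e-07) = 6.3969. pH = pKa + log([A⁻]/[HA]), so log([A⁻]/[HA]) = pH − pKa = 6.88 − 6.3969 = 0.4831. [A⁻]/[HA] = 10^(0.4831) = 3.04

[A⁻]/[HA] = 3.04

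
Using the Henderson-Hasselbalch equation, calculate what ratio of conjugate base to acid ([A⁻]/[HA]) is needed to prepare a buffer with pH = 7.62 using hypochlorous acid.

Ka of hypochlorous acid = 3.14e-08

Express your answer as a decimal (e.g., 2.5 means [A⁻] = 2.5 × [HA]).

pKa = -log(3.14e-08) = 7.5031. pH = pKa + log([A⁻]/[HA]), so log([A⁻]/[HA]) = pH − pKa = 7.62 − 7.5031 = 0.1169. [A⁻]/[HA] = 10^(0.1169) = 1.31

[A⁻]/[HA] = 1.31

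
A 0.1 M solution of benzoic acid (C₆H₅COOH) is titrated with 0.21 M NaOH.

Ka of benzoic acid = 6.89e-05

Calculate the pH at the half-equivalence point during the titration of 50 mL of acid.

At half-equivalence [HA] = [A⁻], so Henderson-Hasselbalch gives pH = pKa = -log(6.89e-05) = 4.16.

pH = pKa = 4.16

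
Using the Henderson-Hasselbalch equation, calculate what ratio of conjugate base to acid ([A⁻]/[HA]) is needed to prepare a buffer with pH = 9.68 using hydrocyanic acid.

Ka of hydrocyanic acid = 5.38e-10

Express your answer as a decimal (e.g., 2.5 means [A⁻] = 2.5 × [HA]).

pKa = -log(5.38e-10) = 9.2692. pH = pKa + log([A⁻]/[HA]), so log([A⁻]/[HA]) = pH − pKa = 9.68 − 9.2692 = 0.4108. [A⁻]/[HA] = 10^(0.4108) = 2.58

[A⁻]/[HA] = 2.58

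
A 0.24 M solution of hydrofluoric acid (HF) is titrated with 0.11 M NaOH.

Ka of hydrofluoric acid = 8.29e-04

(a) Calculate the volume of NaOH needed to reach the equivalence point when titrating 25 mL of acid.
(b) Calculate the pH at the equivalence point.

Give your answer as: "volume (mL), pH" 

moles acid = 0.24 × 25/1000 = 0.006 mol; V_base = moles/0.11 × 1000 = 54.5 mL. At equivalence only the conjugate base is present: [A⁻] = 0.006/0.080 = 7.5429e-02 M. Kb = Kw/Ka = 1.21e-11; [OH⁻] = √(Kb × [A⁻]) = 9.5387e-07; pOH = 6.02; pH = 14 - pOH = 7.98.

V = 54.5 mL, pH = 7.98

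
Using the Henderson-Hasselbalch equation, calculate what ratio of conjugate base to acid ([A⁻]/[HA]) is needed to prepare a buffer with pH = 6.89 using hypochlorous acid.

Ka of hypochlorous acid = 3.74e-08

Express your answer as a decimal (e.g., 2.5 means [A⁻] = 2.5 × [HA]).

pKa = -log(3.74e-08) = 7.4271. pH = pKa + log([A⁻]/[HA]), so log([A⁻]/[HA]) = pH − pKa = 6.89 − 7.4271 = -0.5371. [A⁻]/[HA] = 10^(-0.5371) = 0.290

[A⁻]/[HA] = 0.290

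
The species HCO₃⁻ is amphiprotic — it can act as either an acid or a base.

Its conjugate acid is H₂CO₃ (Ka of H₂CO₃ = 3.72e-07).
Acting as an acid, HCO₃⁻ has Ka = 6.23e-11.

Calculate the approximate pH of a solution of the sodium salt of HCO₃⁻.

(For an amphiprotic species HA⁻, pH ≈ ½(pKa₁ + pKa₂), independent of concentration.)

pKa₁ = -log(3.72e-07) = 6.43; pKa₂ = -log(6.23e-11) = 10.21. For an amphiprotic species, pH ≈ ½(pKa₁ + pKa₂) = ½(6.43 + 10.21) = 8.32.

pH = 8.32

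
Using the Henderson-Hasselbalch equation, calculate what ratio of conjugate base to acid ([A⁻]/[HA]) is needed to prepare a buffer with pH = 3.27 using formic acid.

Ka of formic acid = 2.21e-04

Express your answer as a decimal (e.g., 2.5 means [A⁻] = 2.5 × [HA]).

pKa = -log(2.21e-04) = 3.6556. pH = pKa + log([A⁻]/[HA]), so log([A⁻]/[HA]) = pH − pKa = 3.27 − 3.6556 = -0.3856. [A⁻]/[HA] = 10^(-0.3856) = 0.412

[A⁻]/[HA] = 0.412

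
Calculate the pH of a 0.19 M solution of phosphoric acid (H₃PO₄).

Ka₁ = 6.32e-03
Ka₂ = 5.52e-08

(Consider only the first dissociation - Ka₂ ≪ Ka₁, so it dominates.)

First dissociation dominates. From Ka₁ = [H⁺][HA⁻]/[H₂A], x² + Ka₁·x − Ka₁·C = 0 with C = 0.19 M and Ka₁ = 6.32e-03. Solving: [H⁺] = (−Ka₁ + √(Ka₁² + 4·Ka₁·C)) / 2 = 3.1636e-02 M. pH = -log(3.1636e-02) = 1.50.

pH = 1.50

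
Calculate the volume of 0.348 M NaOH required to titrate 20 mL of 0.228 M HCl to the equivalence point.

At equivalence: moles acid = moles base. moles HCl = 0.228 × 20/1000 = 0.00456 mol. V_base = moles / 0.348 × 1000 = 13.1 mL.

V_{base} = 13.1 mL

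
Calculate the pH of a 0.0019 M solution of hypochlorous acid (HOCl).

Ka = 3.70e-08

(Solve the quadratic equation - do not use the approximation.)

x² + Ka×x - Ka×C = 0. Using quadratic formula: [H⁺] = 8.3660e-06

pH = 5.08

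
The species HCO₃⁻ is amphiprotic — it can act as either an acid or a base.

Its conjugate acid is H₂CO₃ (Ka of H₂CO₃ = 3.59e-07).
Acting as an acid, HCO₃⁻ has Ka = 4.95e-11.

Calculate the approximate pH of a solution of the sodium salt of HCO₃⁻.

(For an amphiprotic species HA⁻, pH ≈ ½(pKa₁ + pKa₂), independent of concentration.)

pKa₁ = -log(3.59e-07) = 6.44; pKa₂ = -log(4.95e-11) = 10.31. For an amphiprotic species, pH ≈ ½(pKa₁ + pKa₂) = ½(6.44 + 10.31) = 8.38.

pH = 8.38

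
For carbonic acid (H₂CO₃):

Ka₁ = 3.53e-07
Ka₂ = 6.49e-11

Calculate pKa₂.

pKa₂ = -log(Ka₂) = -log(6.49e-11) = 10.19.

pK_{a2} = 10.19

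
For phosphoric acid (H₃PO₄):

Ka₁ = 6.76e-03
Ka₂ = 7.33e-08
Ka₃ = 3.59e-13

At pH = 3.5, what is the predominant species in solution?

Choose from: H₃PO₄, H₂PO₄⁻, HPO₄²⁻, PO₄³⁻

pKa₁ = 2.17, pKa₂ = 7.13, pKa₃ = 12.44. For a polyprotic acid the predominant species crosses at each pKa: below pKa_n the protonated form dominates, above it the deprotonated form does. At pH = 3.5, the predominant species is H₂PO₄⁻.

H₂PO₄⁻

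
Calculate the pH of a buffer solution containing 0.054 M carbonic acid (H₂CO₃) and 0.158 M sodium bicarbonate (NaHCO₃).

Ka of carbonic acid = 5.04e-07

pKa = -log(5.04e-07) = 6.30. pH = pKa + log([A⁻]/[HA]) = 6.30 + log(0.158/0.054)

pH = 6.76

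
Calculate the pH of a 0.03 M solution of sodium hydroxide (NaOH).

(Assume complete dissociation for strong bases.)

[OH⁻] = 0.03 M for strong base. pOH = -log[OH⁻] = 1.52, pH = 14 - pOH

pH = 12.48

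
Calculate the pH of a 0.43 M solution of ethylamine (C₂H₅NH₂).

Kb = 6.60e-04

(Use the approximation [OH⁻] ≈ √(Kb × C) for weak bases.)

[OH⁻] = √(Kb × C) = √(6.60e-04 × 0.43) = 1.6846e-02. pOH = 1.77, pH = 14 - pOH

pH = 12.23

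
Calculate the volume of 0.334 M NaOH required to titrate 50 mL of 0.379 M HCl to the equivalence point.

At equivalence: moles acid = moles base. moles HCl = 0.379 × 50/1000 = 0.01895 mol. V_base = moles / 0.334 × 1000 = 56.7 mL.

V_{base} = 56.7 mL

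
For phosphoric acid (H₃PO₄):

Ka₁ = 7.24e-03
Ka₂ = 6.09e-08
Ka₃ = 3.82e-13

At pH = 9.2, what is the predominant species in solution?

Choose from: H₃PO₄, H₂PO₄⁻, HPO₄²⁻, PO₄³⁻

pKa₁ = 2.14, pKa₂ = 7.22, pKa₃ = 12.42. For a polyprotic acid the predominant species crosses at each pKa: below pKa_n the protonated form dominates, above it the deprotonated form does. At pH = 9.2, the predominant species is HPO₄²⁻.

HPO₄²⁻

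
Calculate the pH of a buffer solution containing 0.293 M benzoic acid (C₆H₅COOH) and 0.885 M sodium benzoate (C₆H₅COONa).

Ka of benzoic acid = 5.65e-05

pKa = -log(5.65e-05) = 4.25. pH = pKa + log([A⁻]/[HA]) = 4.25 + log(0.885/0.293)

pH = 4.73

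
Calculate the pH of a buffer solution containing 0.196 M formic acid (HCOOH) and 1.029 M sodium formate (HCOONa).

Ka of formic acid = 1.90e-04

pKa = -log(1.90e-04) = 3.72. pH = pKa + log([A⁻]/[HA]) = 3.72 + log(1.029/0.196)

pH = 4.44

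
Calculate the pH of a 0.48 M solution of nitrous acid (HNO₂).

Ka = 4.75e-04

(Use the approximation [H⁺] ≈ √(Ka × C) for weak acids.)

[H⁺] = √(Ka × C) = √(4.75e-04 × 0.48) = 1.5100e-02. pH = -log(1.5100e-02)

pH = 1.82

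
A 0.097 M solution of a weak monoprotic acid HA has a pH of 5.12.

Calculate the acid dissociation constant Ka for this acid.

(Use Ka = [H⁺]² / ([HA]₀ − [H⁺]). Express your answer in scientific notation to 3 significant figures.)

[H⁺] = 10^(−pH) = 10^(−5.12) = 7.586e-06 M. For HA ⇌ H⁺ + A⁻, Ka = [H⁺][A⁻]/[HA] = [H⁺]² / ([HA]₀ − [H⁺]) = (7.586e-06)² / (0.097 − 7.586e-06) = 5.93e-10.

K_a = 5.93e-10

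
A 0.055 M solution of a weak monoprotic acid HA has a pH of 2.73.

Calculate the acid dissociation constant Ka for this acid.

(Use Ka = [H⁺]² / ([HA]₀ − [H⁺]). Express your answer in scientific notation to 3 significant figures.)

[H⁺] = 10^(−pH) = 10^(−2.73) = 1.862e-03 M. For HA ⇌ H⁺ + A⁻, Ka = [H⁺][A⁻]/[HA] = [H⁺]² / ([HA]₀ − [H⁺]) = (1.862e-03)² / (0.055 − 1.862e-03) = 6.53e-05.

K_a = 6.53e-05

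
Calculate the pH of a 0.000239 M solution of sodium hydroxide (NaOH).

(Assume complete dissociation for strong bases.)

[OH⁻] = 0.000239 M for strong base. pOH = -log[OH⁻] = 3.62, pH = 14 - pOH

pH = 10.38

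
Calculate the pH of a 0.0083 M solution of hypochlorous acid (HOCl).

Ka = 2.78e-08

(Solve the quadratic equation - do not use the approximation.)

x² + Ka×x - Ka×C = 0. Using quadratic formula: [H⁺] = 1.5176e-05

pH = 4.82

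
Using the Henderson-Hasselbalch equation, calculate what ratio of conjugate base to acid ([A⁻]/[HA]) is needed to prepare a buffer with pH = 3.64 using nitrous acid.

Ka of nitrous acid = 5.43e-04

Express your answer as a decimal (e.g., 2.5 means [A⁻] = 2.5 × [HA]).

pKa = -log(5.43e-04) = 3.2652. pH = pKa + log([A⁻]/[HA]), so log([A⁻]/[HA]) = pH − pKa = 3.64 − 3.2652 = 0.3748. [A⁻]/[HA] = 10^(0.3748) = 2.37

[A⁻]/[HA] = 2.37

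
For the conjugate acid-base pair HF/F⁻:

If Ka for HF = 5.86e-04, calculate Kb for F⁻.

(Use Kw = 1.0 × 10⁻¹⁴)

For a conjugate pair Ka × Kb = Kw, so Kb = Kw/Ka = 1.0 × 10⁻¹⁴ / 5.86e-04 = 1.71e-11.

K_b = 1.71e-11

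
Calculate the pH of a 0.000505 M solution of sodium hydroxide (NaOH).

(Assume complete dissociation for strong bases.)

[OH⁻] = 0.000505 M for strong base. pOH = -log[OH⁻] = 3.30, pH = 14 - pOH

pH = 10.70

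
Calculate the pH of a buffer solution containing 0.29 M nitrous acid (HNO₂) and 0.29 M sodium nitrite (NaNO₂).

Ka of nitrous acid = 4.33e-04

pKa = -log(4.33e-04) = 3.36. pH = pKa + log([A⁻]/[HA]) = 3.36 + log(0.29/0.29)

pH = 3.36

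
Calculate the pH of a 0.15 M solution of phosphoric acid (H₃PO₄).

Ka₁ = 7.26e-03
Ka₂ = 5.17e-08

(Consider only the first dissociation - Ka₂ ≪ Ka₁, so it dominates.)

First dissociation dominates. From Ka₁ = [H⁺][HA⁻]/[H₂A], x² + Ka₁·x − Ka₁·C = 0 with C = 0.15 M and Ka₁ = 7.26e-03. Solving: [H⁺] = (−Ka₁ + √(Ka₁² + 4·Ka₁·C)) / 2 = 2.9569e-02 M. pH = -log(2.9569e-02) = 1.53.

pH = 1.53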